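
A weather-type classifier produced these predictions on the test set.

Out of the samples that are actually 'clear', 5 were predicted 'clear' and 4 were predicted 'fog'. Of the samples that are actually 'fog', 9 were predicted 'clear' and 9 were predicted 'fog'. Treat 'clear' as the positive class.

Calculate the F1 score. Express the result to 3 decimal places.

0.435

Precision = TP/(TP+FP) = 5/14 = 0.3571
Recall = TP/(TP+FN) = 5/9 = 0.5556
F1 = 2·TP/(2·TP+FP+FN) = 10/23 = 0.435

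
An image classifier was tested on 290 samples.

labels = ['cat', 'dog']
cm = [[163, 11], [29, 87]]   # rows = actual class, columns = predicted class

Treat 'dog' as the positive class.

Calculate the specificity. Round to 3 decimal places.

Specificity = TN/(TN+FP) = 163/(163+11) = 0.937

0.937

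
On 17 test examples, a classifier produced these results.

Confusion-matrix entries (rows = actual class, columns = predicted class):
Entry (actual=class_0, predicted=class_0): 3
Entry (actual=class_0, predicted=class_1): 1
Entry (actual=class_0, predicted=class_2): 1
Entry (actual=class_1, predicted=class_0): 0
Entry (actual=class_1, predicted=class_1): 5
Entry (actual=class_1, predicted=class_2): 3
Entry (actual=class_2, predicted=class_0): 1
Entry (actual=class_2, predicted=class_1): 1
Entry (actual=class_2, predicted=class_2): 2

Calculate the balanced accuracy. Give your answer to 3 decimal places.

Balanced accuracy = mean of per-class recall.
  class_0: recall = 3/5 = 0.6000
  class_1: recall = 5/8 = 0.6250
  class_2: recall = 2/4 = 0.5000
Mean = (0.6000 + 0.6250 + 0.5000) / 3 = 0.575

0.575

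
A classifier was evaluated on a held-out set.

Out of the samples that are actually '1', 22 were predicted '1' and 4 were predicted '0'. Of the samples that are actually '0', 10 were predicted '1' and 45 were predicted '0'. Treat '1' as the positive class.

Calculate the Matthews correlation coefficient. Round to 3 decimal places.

MCC = (TP·TN − FP·FN) / √((TP+FP)(TP+FN)(TN+FP)(TN+FN))
Numerator = 22·45 − 10·4 = 950
Denominator = √(32·26·55·49) = √2242240 = 1497.4111
MCC = 950 / 1497.4111 = 0.634

0.634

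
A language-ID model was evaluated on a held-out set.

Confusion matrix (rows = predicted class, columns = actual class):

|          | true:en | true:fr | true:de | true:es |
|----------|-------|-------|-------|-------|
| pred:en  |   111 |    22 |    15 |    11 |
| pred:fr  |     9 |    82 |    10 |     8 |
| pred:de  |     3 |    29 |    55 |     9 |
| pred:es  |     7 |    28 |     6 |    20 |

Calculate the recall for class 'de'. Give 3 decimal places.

One-vs-rest for 'de': TP = diagonal; FP = other classes predicted 'de'; FN = 'de' predicted as other.
recall = TP/(TP+FN).
de: TP=55, FN=15+10+6=31 → 55/86 = 0.6395

0.640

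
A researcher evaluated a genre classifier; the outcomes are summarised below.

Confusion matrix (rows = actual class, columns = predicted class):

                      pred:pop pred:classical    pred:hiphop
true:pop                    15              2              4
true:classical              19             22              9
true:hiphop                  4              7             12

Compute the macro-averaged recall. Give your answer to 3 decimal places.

0.559

Per-class recall (TP/(TP+FN)):
  pop: TP=15, FN=2+4=6 → 15/21 = 0.7143
  classical: TP=22, FN=19+9=28 → 22/50 = 0.4400
  hiphop: TP=12, FN=4+7=11 → 12/23 = 0.5217
Macro-recall = mean = (0.7143 + 0.4400 + 0.5217) / 3 = 0.559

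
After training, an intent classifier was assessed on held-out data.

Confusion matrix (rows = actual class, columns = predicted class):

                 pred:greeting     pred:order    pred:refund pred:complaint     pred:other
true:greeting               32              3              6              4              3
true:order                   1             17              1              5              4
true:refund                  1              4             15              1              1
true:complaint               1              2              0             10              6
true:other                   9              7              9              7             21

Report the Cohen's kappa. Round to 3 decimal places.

Observed agreement pₒ = trace/N = 95/170 = 0.5588
Expected agreement pₑ = Σ (rowᵢ·colᵢ)/N² = (48·44 + 28·33 + 22·31 + 19·27 + 53·35)/170² = 0.2106
κ = (pₒ − pₑ)/(1 − pₑ) = (0.5588 − 0.2106)/(1 − 0.2106) = 0.441

0.441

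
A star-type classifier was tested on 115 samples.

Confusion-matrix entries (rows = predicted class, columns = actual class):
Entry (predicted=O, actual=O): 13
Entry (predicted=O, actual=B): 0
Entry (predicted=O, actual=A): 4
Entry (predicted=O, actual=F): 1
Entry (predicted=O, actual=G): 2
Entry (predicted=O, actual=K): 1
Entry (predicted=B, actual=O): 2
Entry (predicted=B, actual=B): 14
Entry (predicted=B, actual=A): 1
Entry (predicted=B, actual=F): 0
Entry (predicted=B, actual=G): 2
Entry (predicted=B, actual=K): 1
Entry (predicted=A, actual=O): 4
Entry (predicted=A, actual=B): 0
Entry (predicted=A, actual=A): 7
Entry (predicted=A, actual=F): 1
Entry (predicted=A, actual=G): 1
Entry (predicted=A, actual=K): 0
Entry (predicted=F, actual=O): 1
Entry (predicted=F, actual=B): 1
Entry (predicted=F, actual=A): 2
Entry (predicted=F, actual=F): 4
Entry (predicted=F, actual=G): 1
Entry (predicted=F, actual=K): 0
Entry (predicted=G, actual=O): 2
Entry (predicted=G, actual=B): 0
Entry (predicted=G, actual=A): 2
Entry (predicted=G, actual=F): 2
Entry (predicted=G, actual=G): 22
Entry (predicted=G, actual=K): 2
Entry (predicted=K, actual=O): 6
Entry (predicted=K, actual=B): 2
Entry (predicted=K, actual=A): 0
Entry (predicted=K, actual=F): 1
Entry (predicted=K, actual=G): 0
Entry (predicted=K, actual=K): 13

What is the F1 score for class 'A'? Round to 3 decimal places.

0.483

Take TP from the diagonal, FP from the rest of the 'A' prediction marginal, FN from the rest of the 'A' actual marginal.
F1 score = 2·TP/(2·TP+FP+FN).
A: TP=7, FP=4+0+1+1+0=6, FN=4+1+2+2+0=9 → 14/29 = 0.4828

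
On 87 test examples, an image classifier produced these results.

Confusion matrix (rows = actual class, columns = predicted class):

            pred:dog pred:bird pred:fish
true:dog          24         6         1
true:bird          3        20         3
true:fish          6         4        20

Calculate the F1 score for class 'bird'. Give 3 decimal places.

F1 score = 2·TP/(2·TP+FP+FN).
bird: TP=20, FP=6+4=10, FN=3+3=6 → 40/56 = 0.7143

0.714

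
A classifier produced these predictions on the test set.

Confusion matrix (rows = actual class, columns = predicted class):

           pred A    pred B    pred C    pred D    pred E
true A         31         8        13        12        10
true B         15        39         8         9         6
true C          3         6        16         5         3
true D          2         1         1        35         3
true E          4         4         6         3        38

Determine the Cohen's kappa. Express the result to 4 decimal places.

0.4557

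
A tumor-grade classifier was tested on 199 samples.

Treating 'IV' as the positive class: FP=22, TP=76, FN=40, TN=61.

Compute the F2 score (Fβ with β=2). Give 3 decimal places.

0.676

Fβ = (1+β²)·TP / ((1+β²)·TP + β²·FN + FP), with β²=4
= 5·76 / (5·76 + 4·40 + 22) = 0.676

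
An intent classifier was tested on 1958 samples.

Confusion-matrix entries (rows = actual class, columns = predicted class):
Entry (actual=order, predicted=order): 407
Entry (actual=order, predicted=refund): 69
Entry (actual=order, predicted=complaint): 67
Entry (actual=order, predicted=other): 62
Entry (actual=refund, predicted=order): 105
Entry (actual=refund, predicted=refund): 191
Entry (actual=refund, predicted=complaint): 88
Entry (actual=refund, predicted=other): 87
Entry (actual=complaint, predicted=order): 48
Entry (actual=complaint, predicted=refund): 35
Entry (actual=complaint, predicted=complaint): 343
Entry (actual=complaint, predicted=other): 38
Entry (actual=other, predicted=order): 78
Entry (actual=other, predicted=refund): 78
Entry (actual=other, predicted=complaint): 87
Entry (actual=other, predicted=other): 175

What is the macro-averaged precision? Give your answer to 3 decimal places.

0.555

Per-class precision (TP/(TP+FP)):
  order: TP=407, FP=105+48+78=231 → 407/638 = 0.6379
  refund: TP=191, FP=69+35+78=182 → 191/373 = 0.5121
  complaint: TP=343, FP=67+88+87=242 → 343/585 = 0.5863
  other: TP=175, FP=62+87+38=187 → 175/362 = 0.4834
Macro-precision = mean = (0.6379 + 0.5121 + 0.5863 + 0.4834) / 4 = 0.555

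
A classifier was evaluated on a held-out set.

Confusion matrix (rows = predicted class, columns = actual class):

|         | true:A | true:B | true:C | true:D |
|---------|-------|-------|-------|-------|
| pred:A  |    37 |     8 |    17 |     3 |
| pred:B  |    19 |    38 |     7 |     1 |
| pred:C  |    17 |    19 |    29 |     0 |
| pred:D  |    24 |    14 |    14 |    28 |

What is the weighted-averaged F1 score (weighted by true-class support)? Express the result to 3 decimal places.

Per-class F1 score (2·TP/(2·TP+FP+FN)):
  A: TP=37, FP=8+17+3=28, FN=19+17+24=60 → 74/162 = 0.4568
  B: TP=38, FP=19+7+1=27, FN=8+19+14=41 → 76/144 = 0.5278
  C: TP=29, FP=17+19+0=36, FN=17+7+14=38 → 58/132 = 0.4394
  D: TP=28, FP=24+14+14=52, FN=3+1+0=4 → 56/112 = 0.5000
Weighted-F1 score = Σ (supportᵢ/N)·F1 scoreᵢ with N=275: (97/275)·0.4568 + (79/275)·0.5278 + (67/275)·0.4394 + (32/275)·0.5000 = 0.478

0.478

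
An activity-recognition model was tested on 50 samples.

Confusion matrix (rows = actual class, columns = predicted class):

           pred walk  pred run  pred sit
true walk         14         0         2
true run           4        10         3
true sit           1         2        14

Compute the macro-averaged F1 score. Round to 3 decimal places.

0.756

Per-class F1 score (2·TP/(2·TP+FP+FN)):
  walk: TP=14, FP=4+1=5, FN=0+2=2 → 28/35 = 0.8000
  run: TP=10, FP=0+2=2, FN=4+3=7 → 20/29 = 0.6897
  sit: TP=14, FP=2+3=5, FN=1+2=3 → 28/36 = 0.7778
Macro-F1 score = mean = (0.8000 + 0.6897 + 0.7778) / 3 = 0.756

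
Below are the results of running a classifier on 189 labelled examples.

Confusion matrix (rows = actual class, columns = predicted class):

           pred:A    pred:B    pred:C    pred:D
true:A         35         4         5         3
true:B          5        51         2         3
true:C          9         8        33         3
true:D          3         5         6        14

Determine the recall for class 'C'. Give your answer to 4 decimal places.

recall = TP/(TP+FN).
C: TP=33, FN=9+8+3=20 → 33/53 = 0.62264

0.6226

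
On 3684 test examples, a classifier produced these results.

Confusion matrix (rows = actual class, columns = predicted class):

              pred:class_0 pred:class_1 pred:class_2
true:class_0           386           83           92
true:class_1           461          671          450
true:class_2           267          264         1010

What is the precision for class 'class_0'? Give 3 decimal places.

One-vs-rest for 'class_0': TP = diagonal; FP = other classes predicted 'class_0'; FN = 'class_0' predicted as other.
precision = TP/(TP+FP).
class_0: TP=386, FP=461+267=728 → 386/1114 = 0.3465

0.346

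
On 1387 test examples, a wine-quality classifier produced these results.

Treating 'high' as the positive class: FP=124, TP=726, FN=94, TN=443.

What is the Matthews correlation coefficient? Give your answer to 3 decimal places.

MCC = (TP·TN − FP·FN) / √((TP+FP)(TP+FN)(TN+FP)(TN+FN))
Numerator = 726·443 − 124·94 = 309962
Denominator = √(850·820·567·537) = √212221863000 = 460675.4421
MCC = 309962 / 460675.4421 = 0.673

0.673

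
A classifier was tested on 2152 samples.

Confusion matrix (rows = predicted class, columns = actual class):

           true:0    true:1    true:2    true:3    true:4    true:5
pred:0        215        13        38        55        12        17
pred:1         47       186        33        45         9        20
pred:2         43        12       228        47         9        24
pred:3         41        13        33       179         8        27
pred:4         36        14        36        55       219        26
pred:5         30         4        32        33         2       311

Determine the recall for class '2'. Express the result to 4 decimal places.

Take TP from the diagonal, FP from the rest of the '2' prediction marginal, FN from the rest of the '2' actual marginal.
recall = TP/(TP+FN).
2: TP=228, FN=38+33+33+36+32=172 → 228/400 = 0.57000

0.5700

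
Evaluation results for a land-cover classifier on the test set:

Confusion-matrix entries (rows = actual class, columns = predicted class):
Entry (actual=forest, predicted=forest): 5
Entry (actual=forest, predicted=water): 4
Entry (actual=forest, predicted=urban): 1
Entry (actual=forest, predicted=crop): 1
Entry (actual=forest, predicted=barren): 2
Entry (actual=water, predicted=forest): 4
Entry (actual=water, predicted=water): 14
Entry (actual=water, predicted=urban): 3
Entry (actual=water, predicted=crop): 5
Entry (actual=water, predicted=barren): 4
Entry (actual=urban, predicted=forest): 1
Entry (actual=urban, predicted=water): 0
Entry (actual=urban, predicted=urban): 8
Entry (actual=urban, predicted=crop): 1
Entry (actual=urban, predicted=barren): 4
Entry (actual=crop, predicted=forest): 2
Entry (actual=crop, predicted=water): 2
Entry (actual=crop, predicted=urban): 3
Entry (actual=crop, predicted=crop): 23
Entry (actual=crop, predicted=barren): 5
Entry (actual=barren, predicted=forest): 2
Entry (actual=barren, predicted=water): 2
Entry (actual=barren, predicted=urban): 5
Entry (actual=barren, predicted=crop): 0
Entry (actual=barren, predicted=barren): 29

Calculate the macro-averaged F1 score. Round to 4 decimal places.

Per-class F1 score (2·TP/(2·TP+FP+FN)):
  forest: TP=5, FP=4+1+2+2=9, FN=4+1+1+2=8 → 10/27 = 0.37037
  water: TP=14, FP=4+0+2+2=8, FN=4+3+5+4=16 → 28/52 = 0.53846
  urban: TP=8, FP=1+3+3+5=12, FN=1+0+1+4=6 → 16/34 = 0.47059
  crop: TP=23, FP=1+5+1+0=7, FN=2+2+3+5=12 → 46/65 = 0.70769
  barren: TP=29, FP=2+4+4+5=15, FN=2+2+5+0=9 → 58/82 = 0.70732
Macro-F1 score = mean = (0.37037 + 0.53846 + 0.47059 + 0.70769 + 0.70732) / 5 = 0.5589

0.5589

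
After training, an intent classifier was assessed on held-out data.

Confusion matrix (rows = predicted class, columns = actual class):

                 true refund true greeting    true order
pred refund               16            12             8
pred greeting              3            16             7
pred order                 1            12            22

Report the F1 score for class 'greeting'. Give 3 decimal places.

0.485

Take TP from the diagonal, FP from the rest of the 'greeting' prediction marginal, FN from the rest of the 'greeting' actual marginal.
F1 score = 2·TP/(2·TP+FP+FN).
greeting: TP=16, FP=3+7=10, FN=12+12=24 → 32/66 = 0.4848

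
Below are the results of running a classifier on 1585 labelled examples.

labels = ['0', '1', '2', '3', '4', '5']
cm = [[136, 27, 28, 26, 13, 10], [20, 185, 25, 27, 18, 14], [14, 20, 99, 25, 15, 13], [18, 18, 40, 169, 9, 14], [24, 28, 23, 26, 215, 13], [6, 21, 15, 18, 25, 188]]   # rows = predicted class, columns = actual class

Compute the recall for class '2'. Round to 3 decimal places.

Take TP from the diagonal, FP from the rest of the '2' prediction marginal, FN from the rest of the '2' actual marginal.
recall = TP/(TP+FN).
2: TP=99, FN=28+25+40+23+15=131 → 99/230 = 0.4304

0.430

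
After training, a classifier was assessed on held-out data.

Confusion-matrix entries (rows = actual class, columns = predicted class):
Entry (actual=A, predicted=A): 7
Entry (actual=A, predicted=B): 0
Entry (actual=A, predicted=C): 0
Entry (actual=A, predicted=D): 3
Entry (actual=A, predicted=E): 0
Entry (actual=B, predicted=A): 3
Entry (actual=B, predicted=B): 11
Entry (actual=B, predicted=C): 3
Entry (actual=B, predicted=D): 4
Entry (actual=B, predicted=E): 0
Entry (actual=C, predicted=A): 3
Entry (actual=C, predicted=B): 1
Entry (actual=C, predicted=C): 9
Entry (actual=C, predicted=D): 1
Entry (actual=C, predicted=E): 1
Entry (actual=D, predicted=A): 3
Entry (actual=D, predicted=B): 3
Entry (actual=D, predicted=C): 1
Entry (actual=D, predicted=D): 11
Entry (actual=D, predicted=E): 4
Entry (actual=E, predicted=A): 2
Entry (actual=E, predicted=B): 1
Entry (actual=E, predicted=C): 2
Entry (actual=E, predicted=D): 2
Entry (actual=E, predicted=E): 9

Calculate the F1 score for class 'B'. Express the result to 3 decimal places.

Treat 'B' as positive and all other classes as negative.
F1 score = 2·TP/(2·TP+FP+FN).
B: TP=11, FP=0+1+3+1=5, FN=3+3+4+0=10 → 22/37 = 0.5946

0.595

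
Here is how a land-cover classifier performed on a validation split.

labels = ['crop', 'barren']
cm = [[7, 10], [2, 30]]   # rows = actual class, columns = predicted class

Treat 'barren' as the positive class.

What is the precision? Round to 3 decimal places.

0.750

Precision = TP/(TP+FP) = 30/(30+10) = 30/40 = 0.750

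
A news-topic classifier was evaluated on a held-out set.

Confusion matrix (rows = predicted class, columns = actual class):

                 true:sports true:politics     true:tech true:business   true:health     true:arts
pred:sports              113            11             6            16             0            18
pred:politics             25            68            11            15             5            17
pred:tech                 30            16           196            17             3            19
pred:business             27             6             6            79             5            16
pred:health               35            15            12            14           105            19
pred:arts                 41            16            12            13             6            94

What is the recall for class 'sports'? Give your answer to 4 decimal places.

One-vs-rest for 'sports': TP = diagonal; FP = other classes predicted 'sports'; FN = 'sports' predicted as other.
recall = TP/(TP+FN).
sports: TP=113, FN=25+30+27+35+41=158 → 113/271 = 0.41697

0.4170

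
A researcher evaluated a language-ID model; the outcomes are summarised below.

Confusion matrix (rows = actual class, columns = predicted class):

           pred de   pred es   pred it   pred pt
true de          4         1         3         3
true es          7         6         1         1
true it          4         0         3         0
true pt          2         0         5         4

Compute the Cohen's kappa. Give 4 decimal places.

0.1929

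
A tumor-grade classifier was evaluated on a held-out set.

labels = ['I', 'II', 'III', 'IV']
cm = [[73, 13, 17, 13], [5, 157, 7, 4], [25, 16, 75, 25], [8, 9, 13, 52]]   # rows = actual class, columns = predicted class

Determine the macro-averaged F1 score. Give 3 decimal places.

Per-class F1 score (2·TP/(2·TP+FP+FN)):
  I: TP=73, FP=5+25+8=38, FN=13+17+13=43 → 146/227 = 0.6432
  II: TP=157, FP=13+16+9=38, FN=5+7+4=16 → 314/368 = 0.8533
  III: TP=75, FP=17+7+13=37, FN=25+16+25=66 → 150/253 = 0.5929
  IV: TP=52, FP=13+4+25=42, FN=8+9+13=30 → 104/176 = 0.5909
Macro-F1 score = mean = (0.6432 + 0.8533 + 0.5929 + 0.5909) / 4 = 0.670

0.670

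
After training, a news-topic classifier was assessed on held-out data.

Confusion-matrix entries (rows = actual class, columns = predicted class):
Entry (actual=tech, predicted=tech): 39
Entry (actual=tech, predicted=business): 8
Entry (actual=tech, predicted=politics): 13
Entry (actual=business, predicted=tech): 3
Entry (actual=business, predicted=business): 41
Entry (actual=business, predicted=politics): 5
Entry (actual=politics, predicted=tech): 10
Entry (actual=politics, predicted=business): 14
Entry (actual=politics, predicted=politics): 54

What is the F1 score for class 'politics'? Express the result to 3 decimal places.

One-vs-rest for 'politics': TP = diagonal; FP = other classes predicted 'politics'; FN = 'politics' predicted as other.
F1 score = 2·TP/(2·TP+FP+FN).
politics: TP=54, FP=13+5=18, FN=10+14=24 → 108/150 = 0.7200

0.720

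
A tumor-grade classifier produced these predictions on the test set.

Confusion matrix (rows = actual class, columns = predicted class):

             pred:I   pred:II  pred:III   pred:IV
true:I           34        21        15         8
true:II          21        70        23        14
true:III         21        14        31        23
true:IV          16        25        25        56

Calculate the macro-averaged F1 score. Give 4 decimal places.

0.4459

Per-class F1 score (2·TP/(2·TP+FP+FN)):
  I: TP=34, FP=21+21+16=58, FN=21+15+8=44 → 68/170 = 0.40000
  II: TP=70, FP=21+14+25=60, FN=21+23+14=58 → 140/258 = 0.54264
  III: TP=31, FP=15+23+25=63, FN=21+14+23=58 → 62/183 = 0.33880
  IV: TP=56, FP=8+14+23=45, FN=16+25+25=66 → 112/223 = 0.50224
Macro-F1 score = mean = (0.40000 + 0.54264 + 0.33880 + 0.50224) / 4 = 0.4459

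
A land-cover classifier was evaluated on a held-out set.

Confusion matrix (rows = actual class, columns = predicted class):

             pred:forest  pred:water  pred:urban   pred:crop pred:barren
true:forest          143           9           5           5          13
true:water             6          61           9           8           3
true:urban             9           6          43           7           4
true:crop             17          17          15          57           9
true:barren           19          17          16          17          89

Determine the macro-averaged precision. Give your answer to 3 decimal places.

Per-class precision (TP/(TP+FP)):
  forest: TP=143, FP=6+9+17+19=51 → 143/194 = 0.7371
  water: TP=61, FP=9+6+17+17=49 → 61/110 = 0.5545
  urban: TP=43, FP=5+9+15+16=45 → 43/88 = 0.4886
  crop: TP=57, FP=5+8+7+17=37 → 57/94 = 0.6064
  barren: TP=89, FP=13+3+4+9=29 → 89/118 = 0.7542
Macro-precision = mean = (0.7371 + 0.5545 + 0.4886 + 0.6064 + 0.7542) / 5 = 0.628

0.628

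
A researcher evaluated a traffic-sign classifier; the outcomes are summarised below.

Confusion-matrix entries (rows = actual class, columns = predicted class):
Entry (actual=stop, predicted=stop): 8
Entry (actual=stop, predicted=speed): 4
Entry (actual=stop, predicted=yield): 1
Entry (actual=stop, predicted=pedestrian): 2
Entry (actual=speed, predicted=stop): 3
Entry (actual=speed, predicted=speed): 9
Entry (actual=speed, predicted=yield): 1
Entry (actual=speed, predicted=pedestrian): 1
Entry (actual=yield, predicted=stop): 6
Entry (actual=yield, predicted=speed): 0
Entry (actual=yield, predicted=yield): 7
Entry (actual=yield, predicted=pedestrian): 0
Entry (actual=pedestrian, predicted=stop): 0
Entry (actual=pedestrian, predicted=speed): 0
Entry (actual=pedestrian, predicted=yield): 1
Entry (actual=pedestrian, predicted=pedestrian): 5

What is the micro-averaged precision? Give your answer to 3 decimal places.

0.604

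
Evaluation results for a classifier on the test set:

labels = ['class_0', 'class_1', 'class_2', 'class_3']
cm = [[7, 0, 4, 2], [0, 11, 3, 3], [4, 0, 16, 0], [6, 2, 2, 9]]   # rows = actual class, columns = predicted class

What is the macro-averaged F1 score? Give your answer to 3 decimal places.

0.614

Per-class F1 score (2·TP/(2·TP+FP+FN)):
  class_0: TP=7, FP=0+4+6=10, FN=0+4+2=6 → 14/30 = 0.4667
  class_1: TP=11, FP=0+0+2=2, FN=0+3+3=6 → 22/30 = 0.7333
  class_2: TP=16, FP=4+3+2=9, FN=4+0+0=4 → 32/45 = 0.7111
  class_3: TP=9, FP=2+3+0=5, FN=6+2+2=10 → 18/33 = 0.5455
Macro-F1 score = mean = (0.4667 + 0.7333 + 0.7111 + 0.5455) / 4 = 0.614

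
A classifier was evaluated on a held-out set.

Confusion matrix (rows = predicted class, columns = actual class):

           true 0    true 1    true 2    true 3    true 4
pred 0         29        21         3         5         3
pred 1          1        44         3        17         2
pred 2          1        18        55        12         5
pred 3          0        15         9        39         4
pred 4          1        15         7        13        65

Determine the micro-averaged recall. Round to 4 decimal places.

Micro-averaging pools counts across classes: ΣTP=232, ΣFP=155, ΣFN=155.
Micro-recall = TP/(TP+FN) on pooled counts = 0.5995 (equals overall accuracy in single-label multiclass).

0.5995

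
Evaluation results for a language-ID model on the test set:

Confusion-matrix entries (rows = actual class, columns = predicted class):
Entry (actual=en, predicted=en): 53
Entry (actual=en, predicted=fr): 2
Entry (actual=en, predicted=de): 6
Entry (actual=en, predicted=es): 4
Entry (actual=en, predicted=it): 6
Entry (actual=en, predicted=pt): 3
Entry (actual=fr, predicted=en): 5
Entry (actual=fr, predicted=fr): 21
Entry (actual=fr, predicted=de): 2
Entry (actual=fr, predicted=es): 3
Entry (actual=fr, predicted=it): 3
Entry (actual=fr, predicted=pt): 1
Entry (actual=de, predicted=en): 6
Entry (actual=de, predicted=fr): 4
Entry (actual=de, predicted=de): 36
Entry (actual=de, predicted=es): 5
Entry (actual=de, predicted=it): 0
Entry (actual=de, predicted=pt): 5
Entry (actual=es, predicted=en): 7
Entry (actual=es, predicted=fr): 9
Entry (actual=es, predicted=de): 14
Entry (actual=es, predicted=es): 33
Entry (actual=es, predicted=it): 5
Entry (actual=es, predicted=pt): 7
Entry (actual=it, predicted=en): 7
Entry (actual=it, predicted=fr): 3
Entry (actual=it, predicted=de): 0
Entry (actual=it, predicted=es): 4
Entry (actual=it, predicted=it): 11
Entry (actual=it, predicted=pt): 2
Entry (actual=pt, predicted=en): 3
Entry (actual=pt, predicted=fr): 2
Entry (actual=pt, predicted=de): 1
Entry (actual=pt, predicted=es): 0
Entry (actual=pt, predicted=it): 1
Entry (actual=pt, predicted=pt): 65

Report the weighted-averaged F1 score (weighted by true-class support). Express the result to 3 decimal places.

0.639

Per-class F1 score (2·TP/(2·TP+FP+FN)):
  en: TP=53, FP=5+6+7+7+3=28, FN=2+6+4+6+3=21 → 106/155 = 0.6839
  fr: TP=21, FP=2+4+9+3+2=20, FN=5+2+3+3+1=14 → 42/76 = 0.5526
  de: TP=36, FP=6+2+14+0+1=23, FN=6+4+5+0+5=20 → 72/115 = 0.6261
  es: TP=33, FP=4+3+5+4+0=16, FN=7+9+14+5+7=42 → 66/124 = 0.5323
  it: TP=11, FP=6+3+0+5+1=15, FN=7+3+0+4+2=16 → 22/53 = 0.4151
  pt: TP=65, FP=3+1+5+7+2=18, FN=3+2+1+0+1=7 → 130/155 = 0.8387
Weighted-F1 score = Σ (supportᵢ/N)·F1 scoreᵢ with N=339: (74/339)·0.6839 + (35/339)·0.5526 + (56/339)·0.6261 + (75/339)·0.5323 + (27/339)·0.4151 + (72/339)·0.8387 = 0.639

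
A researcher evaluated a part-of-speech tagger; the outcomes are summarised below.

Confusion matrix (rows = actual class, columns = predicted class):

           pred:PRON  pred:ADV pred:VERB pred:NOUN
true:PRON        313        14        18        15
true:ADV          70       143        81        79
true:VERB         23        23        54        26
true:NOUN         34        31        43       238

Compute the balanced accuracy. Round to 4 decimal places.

Balanced accuracy = mean of per-class recall.
  PRON: recall = 313/360 = 0.86944
  ADV: recall = 143/373 = 0.38338
  VERB: recall = 54/126 = 0.42857
  NOUN: recall = 238/346 = 0.68786
Mean = (0.86944 + 0.38338 + 0.42857 + 0.68786) / 4 = 0.5923

0.5923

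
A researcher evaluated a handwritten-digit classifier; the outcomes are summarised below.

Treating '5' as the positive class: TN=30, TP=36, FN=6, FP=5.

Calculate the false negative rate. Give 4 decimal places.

0.1429

FNR = FN/(FN+TP) = 6/(6+36) = 0.1429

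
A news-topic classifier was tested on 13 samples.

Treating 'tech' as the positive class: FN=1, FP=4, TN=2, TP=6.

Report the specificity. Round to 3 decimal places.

Specificity = TN/(TN+FP) = 2/(2+4) = 0.333

0.333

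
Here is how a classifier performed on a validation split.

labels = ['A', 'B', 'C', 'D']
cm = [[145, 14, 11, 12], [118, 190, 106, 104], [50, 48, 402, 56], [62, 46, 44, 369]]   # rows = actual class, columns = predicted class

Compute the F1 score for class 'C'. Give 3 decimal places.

0.718

F1 score = 2·TP/(2·TP+FP+FN).
C: TP=402, FP=11+106+44=161, FN=50+48+56=154 → 804/1119 = 0.7185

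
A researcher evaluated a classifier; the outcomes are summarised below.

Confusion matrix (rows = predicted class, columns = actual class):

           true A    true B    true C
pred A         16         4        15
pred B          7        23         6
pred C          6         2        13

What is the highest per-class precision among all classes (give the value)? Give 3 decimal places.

0.639

Per-class precision (TP/(TP+FP)):
  A: TP=16, FP=4+15=19 → 16/35 = 0.4571
  B: TP=23, FP=7+6=13 → 23/36 = 0.6389
  C: TP=13, FP=6+2=8 → 13/21 = 0.6190
Highest is class 'B' with precision = 0.639.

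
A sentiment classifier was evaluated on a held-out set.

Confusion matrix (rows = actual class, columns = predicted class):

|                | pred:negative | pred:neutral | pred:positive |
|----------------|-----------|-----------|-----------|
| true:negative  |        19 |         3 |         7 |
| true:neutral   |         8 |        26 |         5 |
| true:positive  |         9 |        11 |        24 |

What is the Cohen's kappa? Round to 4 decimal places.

0.4236

Observed agreement pₒ = trace/N = 69/112 = 0.61607
Expected agreement pₑ = Σ (rowᵢ·colᵢ)/N² = (29·36 + 39·40 + 44·36)/112² = 0.33386
κ = (pₒ − pₑ)/(1 − pₑ) = (0.61607 − 0.33386)/(1 − 0.33386) = 0.4236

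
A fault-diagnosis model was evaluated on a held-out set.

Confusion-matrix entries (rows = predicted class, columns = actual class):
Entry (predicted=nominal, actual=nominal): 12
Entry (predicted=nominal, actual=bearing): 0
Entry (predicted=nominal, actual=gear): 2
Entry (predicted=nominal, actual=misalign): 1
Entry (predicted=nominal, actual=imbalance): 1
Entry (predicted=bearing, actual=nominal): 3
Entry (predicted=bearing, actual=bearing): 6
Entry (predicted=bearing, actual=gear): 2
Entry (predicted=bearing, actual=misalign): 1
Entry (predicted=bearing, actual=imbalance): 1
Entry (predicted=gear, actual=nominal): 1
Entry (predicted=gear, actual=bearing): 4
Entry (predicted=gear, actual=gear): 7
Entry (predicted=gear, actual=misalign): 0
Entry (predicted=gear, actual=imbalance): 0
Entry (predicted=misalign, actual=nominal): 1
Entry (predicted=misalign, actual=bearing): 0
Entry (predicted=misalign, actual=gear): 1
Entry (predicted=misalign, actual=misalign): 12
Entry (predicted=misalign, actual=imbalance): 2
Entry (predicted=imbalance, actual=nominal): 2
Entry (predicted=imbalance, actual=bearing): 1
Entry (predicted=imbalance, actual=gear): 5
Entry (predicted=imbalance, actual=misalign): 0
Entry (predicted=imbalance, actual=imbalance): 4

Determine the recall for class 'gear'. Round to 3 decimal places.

recall = TP/(TP+FN).
gear: TP=7, FN=2+2+1+5=10 → 7/17 = 0.4118

0.412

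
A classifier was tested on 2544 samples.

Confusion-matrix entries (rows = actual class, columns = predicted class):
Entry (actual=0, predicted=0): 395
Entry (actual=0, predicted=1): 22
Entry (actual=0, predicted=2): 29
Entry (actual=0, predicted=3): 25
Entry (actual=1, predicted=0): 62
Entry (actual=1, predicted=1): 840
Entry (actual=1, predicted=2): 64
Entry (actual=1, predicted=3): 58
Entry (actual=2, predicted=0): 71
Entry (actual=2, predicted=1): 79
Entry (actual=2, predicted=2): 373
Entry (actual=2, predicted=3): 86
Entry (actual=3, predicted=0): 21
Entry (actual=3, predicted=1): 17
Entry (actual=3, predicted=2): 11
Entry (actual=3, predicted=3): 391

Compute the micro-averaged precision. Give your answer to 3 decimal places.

0.786

Micro-averaging pools counts across classes: ΣTP=1999, ΣFP=545, ΣFN=545.
Micro-precision = TP/(TP+FP) on pooled counts = 0.786 (equals overall accuracy in single-label multiclass).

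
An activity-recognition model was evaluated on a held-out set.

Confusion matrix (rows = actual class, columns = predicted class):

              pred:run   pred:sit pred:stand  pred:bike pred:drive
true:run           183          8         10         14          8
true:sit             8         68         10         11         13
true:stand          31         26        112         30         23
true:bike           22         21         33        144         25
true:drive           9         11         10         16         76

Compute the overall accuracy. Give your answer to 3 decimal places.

Accuracy = trace / total = (183+68+112+144+76=583) / 922 = 583/922 = 0.632

0.632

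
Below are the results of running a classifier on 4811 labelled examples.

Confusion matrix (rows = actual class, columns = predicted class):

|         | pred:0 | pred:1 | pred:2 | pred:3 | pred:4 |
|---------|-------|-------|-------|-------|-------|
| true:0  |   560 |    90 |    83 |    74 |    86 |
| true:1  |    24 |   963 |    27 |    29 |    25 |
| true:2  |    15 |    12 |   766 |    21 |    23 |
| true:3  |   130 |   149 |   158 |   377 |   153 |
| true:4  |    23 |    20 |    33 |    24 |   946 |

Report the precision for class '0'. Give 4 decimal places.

0.7447

Take TP from the diagonal, FP from the rest of the '0' prediction marginal, FN from the rest of the '0' actual marginal.
precision = TP/(TP+FP).
0: TP=560, FP=24+15+130+23=192 → 560/752 = 0.74468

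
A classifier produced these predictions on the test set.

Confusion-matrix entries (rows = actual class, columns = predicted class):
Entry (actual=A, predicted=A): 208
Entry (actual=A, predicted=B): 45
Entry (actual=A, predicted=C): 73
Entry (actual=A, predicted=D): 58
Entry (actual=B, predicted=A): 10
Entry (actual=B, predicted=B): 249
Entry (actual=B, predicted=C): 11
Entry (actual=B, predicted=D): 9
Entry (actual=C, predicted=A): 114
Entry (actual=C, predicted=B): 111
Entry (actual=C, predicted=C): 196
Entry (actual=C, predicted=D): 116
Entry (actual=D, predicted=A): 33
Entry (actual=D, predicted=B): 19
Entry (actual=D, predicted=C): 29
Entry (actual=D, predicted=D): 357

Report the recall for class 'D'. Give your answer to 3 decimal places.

0.815

Take TP from the diagonal, FP from the rest of the 'D' prediction marginal, FN from the rest of the 'D' actual marginal.
recall = TP/(TP+FN).
D: TP=357, FN=33+19+29=81 → 357/438 = 0.8151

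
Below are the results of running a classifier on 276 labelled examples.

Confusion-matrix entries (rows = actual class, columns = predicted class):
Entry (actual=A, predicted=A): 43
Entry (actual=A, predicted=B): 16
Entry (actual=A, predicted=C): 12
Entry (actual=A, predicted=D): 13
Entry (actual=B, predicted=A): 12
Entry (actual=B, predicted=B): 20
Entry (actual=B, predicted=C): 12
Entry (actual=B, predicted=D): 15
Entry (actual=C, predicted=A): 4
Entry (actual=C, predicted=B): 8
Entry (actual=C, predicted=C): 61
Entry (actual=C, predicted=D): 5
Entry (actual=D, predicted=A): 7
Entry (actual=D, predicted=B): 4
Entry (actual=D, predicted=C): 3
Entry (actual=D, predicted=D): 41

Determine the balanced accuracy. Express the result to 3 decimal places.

0.595

Balanced accuracy = mean of per-class recall.
  A: recall = 43/84 = 0.5119
  B: recall = 20/59 = 0.3390
  C: recall = 61/78 = 0.7821
  D: recall = 41/55 = 0.7455
Mean = (0.5119 + 0.3390 + 0.7821 + 0.7455) / 4 = 0.595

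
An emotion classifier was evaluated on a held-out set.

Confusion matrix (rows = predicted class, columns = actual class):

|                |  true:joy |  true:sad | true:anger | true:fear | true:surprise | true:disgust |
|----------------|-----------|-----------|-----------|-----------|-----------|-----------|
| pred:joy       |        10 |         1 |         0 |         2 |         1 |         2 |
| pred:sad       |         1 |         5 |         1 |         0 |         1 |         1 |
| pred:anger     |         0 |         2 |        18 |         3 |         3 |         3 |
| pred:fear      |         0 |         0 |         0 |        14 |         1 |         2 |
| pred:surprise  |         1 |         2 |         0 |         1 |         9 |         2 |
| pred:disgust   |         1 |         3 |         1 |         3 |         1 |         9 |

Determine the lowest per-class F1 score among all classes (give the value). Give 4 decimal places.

0.4545

Per-class F1 score (2·TP/(2·TP+FP+FN)):
  joy: TP=10, FP=1+0+2+1+2=6, FN=1+0+0+1+1=3 → 20/29 = 0.68966
  sad: TP=5, FP=1+1+0+1+1=4, FN=1+2+0+2+3=8 → 10/22 = 0.45455
  anger: TP=18, FP=0+2+3+3+3=11, FN=0+1+0+0+1=2 → 36/49 = 0.73469
  fear: TP=14, FP=0+0+0+1+2=3, FN=2+0+3+1+3=9 → 28/40 = 0.70000
  surprise: TP=9, FP=1+2+0+1+2=6, FN=1+1+3+1+1=7 → 18/31 = 0.58065
  disgust: TP=9, FP=1+3+1+3+1=9, FN=2+1+3+2+2=10 → 18/37 = 0.48649
Lowest is class 'sad' with F1 score = 0.4545.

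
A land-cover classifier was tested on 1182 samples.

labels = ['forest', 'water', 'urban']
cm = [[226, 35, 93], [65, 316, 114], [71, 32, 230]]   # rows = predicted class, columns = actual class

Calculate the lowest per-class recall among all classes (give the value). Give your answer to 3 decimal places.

0.526

Per-class recall (TP/(TP+FN)):
  forest: TP=226, FN=65+71=136 → 226/362 = 0.6243
  water: TP=316, FN=35+32=67 → 316/383 = 0.8251
  urban: TP=230, FN=93+114=207 → 230/437 = 0.5263
Lowest is class 'urban' with recall = 0.526.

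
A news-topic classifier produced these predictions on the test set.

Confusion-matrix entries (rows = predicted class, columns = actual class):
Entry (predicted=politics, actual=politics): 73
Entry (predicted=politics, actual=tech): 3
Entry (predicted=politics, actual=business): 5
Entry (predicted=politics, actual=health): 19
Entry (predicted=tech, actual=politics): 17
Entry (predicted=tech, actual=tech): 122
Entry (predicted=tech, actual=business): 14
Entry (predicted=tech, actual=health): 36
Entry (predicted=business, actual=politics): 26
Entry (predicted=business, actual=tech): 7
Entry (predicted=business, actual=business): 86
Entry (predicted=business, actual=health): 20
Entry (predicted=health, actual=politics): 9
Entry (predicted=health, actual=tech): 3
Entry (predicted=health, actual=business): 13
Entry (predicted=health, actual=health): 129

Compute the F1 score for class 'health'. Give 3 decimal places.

F1 score = 2·TP/(2·TP+FP+FN).
health: TP=129, FP=9+3+13=25, FN=19+36+20=75 → 258/358 = 0.7207

0.721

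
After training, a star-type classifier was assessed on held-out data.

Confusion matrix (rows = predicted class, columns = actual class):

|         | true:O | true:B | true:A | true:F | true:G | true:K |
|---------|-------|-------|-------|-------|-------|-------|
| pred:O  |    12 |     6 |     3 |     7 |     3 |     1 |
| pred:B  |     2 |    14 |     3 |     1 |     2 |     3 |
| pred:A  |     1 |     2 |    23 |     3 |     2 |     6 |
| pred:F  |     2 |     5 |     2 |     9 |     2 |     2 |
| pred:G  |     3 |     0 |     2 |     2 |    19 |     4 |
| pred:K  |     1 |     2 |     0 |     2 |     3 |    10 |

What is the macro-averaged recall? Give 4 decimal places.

0.5206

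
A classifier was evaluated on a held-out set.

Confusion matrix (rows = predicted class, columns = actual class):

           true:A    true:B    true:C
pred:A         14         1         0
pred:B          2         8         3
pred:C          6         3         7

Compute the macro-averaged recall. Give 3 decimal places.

0.668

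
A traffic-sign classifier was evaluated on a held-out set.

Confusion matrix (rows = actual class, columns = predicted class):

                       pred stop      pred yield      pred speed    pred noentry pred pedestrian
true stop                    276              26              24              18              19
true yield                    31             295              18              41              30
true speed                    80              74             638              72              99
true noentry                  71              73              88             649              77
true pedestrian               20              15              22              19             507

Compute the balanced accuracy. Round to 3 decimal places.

Balanced accuracy = mean of per-class recall.
  stop: recall = 276/363 = 0.7603
  yield: recall = 295/415 = 0.7108
  speed: recall = 638/963 = 0.6625
  noentry: recall = 649/958 = 0.6775
  pedestrian: recall = 507/583 = 0.8696
Mean = (0.7603 + 0.7108 + 0.6625 + 0.6775 + 0.8696) / 5 = 0.736

0.736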